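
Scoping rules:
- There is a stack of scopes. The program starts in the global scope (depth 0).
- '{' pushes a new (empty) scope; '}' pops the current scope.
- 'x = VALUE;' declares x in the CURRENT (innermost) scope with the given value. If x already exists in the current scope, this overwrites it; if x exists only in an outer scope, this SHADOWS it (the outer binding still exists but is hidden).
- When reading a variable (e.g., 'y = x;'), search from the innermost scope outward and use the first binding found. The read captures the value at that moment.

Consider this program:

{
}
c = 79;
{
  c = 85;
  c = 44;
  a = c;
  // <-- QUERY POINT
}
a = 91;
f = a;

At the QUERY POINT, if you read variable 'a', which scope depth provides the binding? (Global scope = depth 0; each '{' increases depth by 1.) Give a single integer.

Step 1: enter scope (depth=1)
Step 2: exit scope (depth=0)
Step 3: declare c=79 at depth 0
Step 4: enter scope (depth=1)
Step 5: declare c=85 at depth 1
Step 6: declare c=44 at depth 1
Step 7: declare a=(read c)=44 at depth 1
Visible at query point: a=44 c=44

Answer: 1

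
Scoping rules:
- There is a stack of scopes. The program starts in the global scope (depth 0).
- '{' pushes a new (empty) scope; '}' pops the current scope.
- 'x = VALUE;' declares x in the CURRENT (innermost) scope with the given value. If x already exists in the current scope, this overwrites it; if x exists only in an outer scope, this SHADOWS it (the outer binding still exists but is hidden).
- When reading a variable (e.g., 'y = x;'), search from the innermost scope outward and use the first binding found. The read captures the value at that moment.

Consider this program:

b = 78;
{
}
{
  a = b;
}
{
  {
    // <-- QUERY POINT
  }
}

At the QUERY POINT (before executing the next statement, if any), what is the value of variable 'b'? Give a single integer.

Answer: 78

Derivation:
Step 1: declare b=78 at depth 0
Step 2: enter scope (depth=1)
Step 3: exit scope (depth=0)
Step 4: enter scope (depth=1)
Step 5: declare a=(read b)=78 at depth 1
Step 6: exit scope (depth=0)
Step 7: enter scope (depth=1)
Step 8: enter scope (depth=2)
Visible at query point: b=78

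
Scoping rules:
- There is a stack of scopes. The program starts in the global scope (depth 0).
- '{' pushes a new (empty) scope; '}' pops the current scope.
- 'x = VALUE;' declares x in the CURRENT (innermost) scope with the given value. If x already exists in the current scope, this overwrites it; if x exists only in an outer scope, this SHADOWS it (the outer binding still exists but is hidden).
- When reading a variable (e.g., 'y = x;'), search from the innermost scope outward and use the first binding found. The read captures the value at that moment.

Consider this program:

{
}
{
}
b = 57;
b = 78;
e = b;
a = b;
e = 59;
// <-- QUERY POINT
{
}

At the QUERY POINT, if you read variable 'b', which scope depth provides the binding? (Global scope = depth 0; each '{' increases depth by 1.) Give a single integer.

Step 1: enter scope (depth=1)
Step 2: exit scope (depth=0)
Step 3: enter scope (depth=1)
Step 4: exit scope (depth=0)
Step 5: declare b=57 at depth 0
Step 6: declare b=78 at depth 0
Step 7: declare e=(read b)=78 at depth 0
Step 8: declare a=(read b)=78 at depth 0
Step 9: declare e=59 at depth 0
Visible at query point: a=78 b=78 e=59

Answer: 0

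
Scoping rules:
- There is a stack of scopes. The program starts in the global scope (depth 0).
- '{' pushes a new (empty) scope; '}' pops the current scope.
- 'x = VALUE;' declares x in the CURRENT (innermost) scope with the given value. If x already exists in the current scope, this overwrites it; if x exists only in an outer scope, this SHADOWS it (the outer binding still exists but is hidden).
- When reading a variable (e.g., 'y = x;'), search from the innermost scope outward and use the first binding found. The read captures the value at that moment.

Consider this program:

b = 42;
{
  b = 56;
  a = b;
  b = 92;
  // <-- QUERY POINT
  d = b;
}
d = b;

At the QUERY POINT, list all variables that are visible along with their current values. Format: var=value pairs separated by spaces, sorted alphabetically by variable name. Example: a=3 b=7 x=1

Answer: a=56 b=92

Derivation:
Step 1: declare b=42 at depth 0
Step 2: enter scope (depth=1)
Step 3: declare b=56 at depth 1
Step 4: declare a=(read b)=56 at depth 1
Step 5: declare b=92 at depth 1
Visible at query point: a=56 b=92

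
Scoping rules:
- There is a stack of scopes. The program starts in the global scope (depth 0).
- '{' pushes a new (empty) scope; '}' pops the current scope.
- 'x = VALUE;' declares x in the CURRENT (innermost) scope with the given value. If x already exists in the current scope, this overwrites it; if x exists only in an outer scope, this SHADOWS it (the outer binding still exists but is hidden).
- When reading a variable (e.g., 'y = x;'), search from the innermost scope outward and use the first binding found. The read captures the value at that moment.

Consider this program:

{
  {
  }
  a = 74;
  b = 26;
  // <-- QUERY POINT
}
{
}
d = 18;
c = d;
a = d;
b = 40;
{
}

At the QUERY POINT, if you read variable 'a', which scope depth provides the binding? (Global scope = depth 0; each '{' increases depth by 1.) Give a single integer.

Step 1: enter scope (depth=1)
Step 2: enter scope (depth=2)
Step 3: exit scope (depth=1)
Step 4: declare a=74 at depth 1
Step 5: declare b=26 at depth 1
Visible at query point: a=74 b=26

Answer: 1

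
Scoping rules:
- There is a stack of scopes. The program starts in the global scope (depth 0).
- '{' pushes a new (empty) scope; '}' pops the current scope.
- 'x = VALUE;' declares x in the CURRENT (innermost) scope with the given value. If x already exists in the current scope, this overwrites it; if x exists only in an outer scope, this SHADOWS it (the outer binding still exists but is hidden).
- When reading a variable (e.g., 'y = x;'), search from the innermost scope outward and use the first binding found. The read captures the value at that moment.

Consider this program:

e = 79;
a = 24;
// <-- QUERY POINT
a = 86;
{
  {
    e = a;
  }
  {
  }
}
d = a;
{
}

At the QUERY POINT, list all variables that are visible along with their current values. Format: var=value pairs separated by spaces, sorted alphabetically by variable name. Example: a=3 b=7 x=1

Step 1: declare e=79 at depth 0
Step 2: declare a=24 at depth 0
Visible at query point: a=24 e=79

Answer: a=24 e=79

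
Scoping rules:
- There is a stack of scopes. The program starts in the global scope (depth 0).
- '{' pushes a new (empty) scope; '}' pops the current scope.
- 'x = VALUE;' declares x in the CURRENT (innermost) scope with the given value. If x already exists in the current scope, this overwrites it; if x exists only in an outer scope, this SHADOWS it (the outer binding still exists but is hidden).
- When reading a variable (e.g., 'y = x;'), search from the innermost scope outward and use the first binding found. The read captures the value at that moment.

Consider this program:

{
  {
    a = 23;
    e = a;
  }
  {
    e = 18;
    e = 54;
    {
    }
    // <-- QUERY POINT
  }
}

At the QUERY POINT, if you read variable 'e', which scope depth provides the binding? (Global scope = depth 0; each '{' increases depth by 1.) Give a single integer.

Answer: 2

Derivation:
Step 1: enter scope (depth=1)
Step 2: enter scope (depth=2)
Step 3: declare a=23 at depth 2
Step 4: declare e=(read a)=23 at depth 2
Step 5: exit scope (depth=1)
Step 6: enter scope (depth=2)
Step 7: declare e=18 at depth 2
Step 8: declare e=54 at depth 2
Step 9: enter scope (depth=3)
Step 10: exit scope (depth=2)
Visible at query point: e=54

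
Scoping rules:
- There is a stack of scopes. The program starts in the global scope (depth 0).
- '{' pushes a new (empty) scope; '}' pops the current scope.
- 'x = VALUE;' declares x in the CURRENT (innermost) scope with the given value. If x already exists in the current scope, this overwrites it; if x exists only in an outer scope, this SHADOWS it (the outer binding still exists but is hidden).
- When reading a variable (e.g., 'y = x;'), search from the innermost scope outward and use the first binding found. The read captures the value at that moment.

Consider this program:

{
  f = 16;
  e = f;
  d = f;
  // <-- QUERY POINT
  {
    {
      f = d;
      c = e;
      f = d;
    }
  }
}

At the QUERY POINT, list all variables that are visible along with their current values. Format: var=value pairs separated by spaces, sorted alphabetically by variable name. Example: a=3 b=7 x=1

Answer: d=16 e=16 f=16

Derivation:
Step 1: enter scope (depth=1)
Step 2: declare f=16 at depth 1
Step 3: declare e=(read f)=16 at depth 1
Step 4: declare d=(read f)=16 at depth 1
Visible at query point: d=16 e=16 f=16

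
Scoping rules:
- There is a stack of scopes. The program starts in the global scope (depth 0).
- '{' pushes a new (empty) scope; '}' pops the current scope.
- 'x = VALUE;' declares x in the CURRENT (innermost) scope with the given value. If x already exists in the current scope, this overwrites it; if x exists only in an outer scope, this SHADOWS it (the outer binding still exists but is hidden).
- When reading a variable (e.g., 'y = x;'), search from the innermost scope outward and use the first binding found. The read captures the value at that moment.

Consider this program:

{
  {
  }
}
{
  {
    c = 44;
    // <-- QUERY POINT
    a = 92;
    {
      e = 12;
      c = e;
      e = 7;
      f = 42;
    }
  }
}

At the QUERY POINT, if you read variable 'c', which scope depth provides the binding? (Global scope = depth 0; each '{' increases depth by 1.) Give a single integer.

Answer: 2

Derivation:
Step 1: enter scope (depth=1)
Step 2: enter scope (depth=2)
Step 3: exit scope (depth=1)
Step 4: exit scope (depth=0)
Step 5: enter scope (depth=1)
Step 6: enter scope (depth=2)
Step 7: declare c=44 at depth 2
Visible at query point: c=44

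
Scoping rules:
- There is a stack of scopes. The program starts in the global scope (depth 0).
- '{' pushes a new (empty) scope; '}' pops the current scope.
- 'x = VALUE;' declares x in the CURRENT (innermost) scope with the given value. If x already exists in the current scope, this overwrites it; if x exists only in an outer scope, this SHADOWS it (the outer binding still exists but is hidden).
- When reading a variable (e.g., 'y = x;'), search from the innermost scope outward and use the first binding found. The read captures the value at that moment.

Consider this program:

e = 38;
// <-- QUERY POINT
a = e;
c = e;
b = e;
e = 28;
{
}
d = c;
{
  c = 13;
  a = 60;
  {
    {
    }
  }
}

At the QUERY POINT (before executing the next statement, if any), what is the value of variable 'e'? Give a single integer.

Step 1: declare e=38 at depth 0
Visible at query point: e=38

Answer: 38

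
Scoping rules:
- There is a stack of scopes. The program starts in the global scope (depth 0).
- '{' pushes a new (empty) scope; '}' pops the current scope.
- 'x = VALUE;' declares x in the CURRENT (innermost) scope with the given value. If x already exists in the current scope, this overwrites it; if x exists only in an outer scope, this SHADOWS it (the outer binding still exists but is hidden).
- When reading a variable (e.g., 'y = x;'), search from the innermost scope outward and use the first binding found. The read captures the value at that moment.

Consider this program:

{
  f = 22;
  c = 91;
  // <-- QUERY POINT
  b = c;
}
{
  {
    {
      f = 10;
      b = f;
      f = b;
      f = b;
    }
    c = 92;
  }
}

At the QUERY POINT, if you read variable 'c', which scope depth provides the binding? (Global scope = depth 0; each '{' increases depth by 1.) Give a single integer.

Answer: 1

Derivation:
Step 1: enter scope (depth=1)
Step 2: declare f=22 at depth 1
Step 3: declare c=91 at depth 1
Visible at query point: c=91 f=22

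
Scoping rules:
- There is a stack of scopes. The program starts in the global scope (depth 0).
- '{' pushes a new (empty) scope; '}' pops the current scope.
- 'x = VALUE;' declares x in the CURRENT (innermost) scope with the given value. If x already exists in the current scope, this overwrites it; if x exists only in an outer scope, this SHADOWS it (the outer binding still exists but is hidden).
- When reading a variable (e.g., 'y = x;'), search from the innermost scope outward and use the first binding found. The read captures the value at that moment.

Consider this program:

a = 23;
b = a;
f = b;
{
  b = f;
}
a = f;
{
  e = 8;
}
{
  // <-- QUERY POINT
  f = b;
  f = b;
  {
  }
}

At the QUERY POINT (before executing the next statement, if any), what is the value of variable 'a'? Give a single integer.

Answer: 23

Derivation:
Step 1: declare a=23 at depth 0
Step 2: declare b=(read a)=23 at depth 0
Step 3: declare f=(read b)=23 at depth 0
Step 4: enter scope (depth=1)
Step 5: declare b=(read f)=23 at depth 1
Step 6: exit scope (depth=0)
Step 7: declare a=(read f)=23 at depth 0
Step 8: enter scope (depth=1)
Step 9: declare e=8 at depth 1
Step 10: exit scope (depth=0)
Step 11: enter scope (depth=1)
Visible at query point: a=23 b=23 f=23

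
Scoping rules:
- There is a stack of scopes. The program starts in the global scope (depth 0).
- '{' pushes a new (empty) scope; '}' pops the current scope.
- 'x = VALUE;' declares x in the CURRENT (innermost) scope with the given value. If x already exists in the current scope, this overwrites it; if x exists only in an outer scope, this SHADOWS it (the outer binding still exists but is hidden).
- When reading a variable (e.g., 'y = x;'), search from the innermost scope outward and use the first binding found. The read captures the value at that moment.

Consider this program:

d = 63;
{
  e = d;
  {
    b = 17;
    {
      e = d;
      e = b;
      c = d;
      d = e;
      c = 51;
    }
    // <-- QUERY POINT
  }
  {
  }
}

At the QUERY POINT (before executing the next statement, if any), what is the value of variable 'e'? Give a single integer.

Answer: 63

Derivation:
Step 1: declare d=63 at depth 0
Step 2: enter scope (depth=1)
Step 3: declare e=(read d)=63 at depth 1
Step 4: enter scope (depth=2)
Step 5: declare b=17 at depth 2
Step 6: enter scope (depth=3)
Step 7: declare e=(read d)=63 at depth 3
Step 8: declare e=(read b)=17 at depth 3
Step 9: declare c=(read d)=63 at depth 3
Step 10: declare d=(read e)=17 at depth 3
Step 11: declare c=51 at depth 3
Step 12: exit scope (depth=2)
Visible at query point: b=17 d=63 e=63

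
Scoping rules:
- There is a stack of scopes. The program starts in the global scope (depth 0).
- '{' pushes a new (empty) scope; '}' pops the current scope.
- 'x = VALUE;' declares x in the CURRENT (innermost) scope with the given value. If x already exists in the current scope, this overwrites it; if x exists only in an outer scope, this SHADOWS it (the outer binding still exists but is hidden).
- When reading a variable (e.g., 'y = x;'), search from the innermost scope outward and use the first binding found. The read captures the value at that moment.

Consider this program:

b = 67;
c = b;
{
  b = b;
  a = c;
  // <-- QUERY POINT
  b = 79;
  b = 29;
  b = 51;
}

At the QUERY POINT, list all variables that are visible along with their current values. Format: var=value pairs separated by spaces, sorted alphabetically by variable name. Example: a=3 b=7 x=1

Step 1: declare b=67 at depth 0
Step 2: declare c=(read b)=67 at depth 0
Step 3: enter scope (depth=1)
Step 4: declare b=(read b)=67 at depth 1
Step 5: declare a=(read c)=67 at depth 1
Visible at query point: a=67 b=67 c=67

Answer: a=67 b=67 c=67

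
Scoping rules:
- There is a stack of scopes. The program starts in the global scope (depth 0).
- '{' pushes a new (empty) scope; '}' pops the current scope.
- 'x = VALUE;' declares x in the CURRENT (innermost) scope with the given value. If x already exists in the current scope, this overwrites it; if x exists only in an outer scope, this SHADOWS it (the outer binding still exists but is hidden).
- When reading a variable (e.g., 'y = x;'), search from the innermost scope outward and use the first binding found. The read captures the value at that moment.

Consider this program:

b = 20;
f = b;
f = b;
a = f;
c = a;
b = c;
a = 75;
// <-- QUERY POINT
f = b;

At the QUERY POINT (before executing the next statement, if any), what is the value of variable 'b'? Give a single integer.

Step 1: declare b=20 at depth 0
Step 2: declare f=(read b)=20 at depth 0
Step 3: declare f=(read b)=20 at depth 0
Step 4: declare a=(read f)=20 at depth 0
Step 5: declare c=(read a)=20 at depth 0
Step 6: declare b=(read c)=20 at depth 0
Step 7: declare a=75 at depth 0
Visible at query point: a=75 b=20 c=20 f=20

Answer: 20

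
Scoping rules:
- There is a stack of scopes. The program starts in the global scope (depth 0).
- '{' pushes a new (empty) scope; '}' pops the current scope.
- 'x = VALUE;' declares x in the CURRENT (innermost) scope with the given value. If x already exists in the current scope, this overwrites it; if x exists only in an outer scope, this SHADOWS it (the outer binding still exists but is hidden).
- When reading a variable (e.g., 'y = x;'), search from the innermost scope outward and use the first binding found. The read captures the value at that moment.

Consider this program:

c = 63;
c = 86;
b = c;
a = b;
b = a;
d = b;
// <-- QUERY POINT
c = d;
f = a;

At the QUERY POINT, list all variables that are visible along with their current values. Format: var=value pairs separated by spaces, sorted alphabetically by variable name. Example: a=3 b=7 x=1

Answer: a=86 b=86 c=86 d=86

Derivation:
Step 1: declare c=63 at depth 0
Step 2: declare c=86 at depth 0
Step 3: declare b=(read c)=86 at depth 0
Step 4: declare a=(read b)=86 at depth 0
Step 5: declare b=(read a)=86 at depth 0
Step 6: declare d=(read b)=86 at depth 0
Visible at query point: a=86 b=86 c=86 d=86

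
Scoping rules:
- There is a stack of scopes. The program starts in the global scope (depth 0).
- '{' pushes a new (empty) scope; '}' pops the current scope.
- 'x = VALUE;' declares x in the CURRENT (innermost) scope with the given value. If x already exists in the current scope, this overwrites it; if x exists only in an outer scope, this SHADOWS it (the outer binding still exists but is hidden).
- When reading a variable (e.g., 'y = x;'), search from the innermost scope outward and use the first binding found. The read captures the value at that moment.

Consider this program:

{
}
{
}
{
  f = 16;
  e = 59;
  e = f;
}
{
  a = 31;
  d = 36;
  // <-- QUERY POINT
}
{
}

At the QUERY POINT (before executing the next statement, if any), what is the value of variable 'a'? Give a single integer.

Answer: 31

Derivation:
Step 1: enter scope (depth=1)
Step 2: exit scope (depth=0)
Step 3: enter scope (depth=1)
Step 4: exit scope (depth=0)
Step 5: enter scope (depth=1)
Step 6: declare f=16 at depth 1
Step 7: declare e=59 at depth 1
Step 8: declare e=(read f)=16 at depth 1
Step 9: exit scope (depth=0)
Step 10: enter scope (depth=1)
Step 11: declare a=31 at depth 1
Step 12: declare d=36 at depth 1
Visible at query point: a=31 d=36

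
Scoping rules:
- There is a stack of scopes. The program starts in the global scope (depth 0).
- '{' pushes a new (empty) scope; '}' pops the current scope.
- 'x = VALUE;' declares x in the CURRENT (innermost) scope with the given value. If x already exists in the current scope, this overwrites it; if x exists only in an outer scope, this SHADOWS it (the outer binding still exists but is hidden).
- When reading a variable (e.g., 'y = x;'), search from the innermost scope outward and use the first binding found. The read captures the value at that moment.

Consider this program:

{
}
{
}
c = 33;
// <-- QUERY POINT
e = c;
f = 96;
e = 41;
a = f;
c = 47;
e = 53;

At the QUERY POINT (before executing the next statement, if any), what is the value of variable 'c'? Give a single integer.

Answer: 33

Derivation:
Step 1: enter scope (depth=1)
Step 2: exit scope (depth=0)
Step 3: enter scope (depth=1)
Step 4: exit scope (depth=0)
Step 5: declare c=33 at depth 0
Visible at query point: c=33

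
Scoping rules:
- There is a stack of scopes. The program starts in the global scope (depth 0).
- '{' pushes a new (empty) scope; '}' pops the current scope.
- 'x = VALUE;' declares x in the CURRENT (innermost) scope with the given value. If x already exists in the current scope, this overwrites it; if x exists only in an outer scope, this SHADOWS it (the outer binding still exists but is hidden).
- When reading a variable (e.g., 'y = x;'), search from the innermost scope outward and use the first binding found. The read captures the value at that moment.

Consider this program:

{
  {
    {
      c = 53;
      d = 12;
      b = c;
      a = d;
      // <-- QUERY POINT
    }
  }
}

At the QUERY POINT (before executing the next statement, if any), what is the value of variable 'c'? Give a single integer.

Step 1: enter scope (depth=1)
Step 2: enter scope (depth=2)
Step 3: enter scope (depth=3)
Step 4: declare c=53 at depth 3
Step 5: declare d=12 at depth 3
Step 6: declare b=(read c)=53 at depth 3
Step 7: declare a=(read d)=12 at depth 3
Visible at query point: a=12 b=53 c=53 d=12

Answer: 53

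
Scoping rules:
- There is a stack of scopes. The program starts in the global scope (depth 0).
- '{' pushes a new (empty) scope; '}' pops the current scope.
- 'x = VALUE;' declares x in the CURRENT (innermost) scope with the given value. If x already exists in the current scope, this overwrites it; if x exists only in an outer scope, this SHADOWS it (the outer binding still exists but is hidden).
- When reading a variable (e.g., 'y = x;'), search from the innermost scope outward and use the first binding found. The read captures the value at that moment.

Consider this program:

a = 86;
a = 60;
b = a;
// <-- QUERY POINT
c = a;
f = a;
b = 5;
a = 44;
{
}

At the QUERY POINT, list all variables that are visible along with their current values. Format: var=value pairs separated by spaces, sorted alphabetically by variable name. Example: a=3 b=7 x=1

Step 1: declare a=86 at depth 0
Step 2: declare a=60 at depth 0
Step 3: declare b=(read a)=60 at depth 0
Visible at query point: a=60 b=60

Answer: a=60 b=60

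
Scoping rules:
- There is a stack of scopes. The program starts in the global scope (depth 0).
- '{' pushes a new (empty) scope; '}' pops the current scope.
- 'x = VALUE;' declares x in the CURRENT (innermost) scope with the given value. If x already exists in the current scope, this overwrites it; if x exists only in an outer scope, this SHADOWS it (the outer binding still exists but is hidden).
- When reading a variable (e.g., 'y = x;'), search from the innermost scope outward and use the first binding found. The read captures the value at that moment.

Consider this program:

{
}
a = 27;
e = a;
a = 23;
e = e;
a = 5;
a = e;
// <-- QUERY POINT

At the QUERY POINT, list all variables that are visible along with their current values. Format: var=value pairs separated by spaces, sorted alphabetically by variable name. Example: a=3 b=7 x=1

Step 1: enter scope (depth=1)
Step 2: exit scope (depth=0)
Step 3: declare a=27 at depth 0
Step 4: declare e=(read a)=27 at depth 0
Step 5: declare a=23 at depth 0
Step 6: declare e=(read e)=27 at depth 0
Step 7: declare a=5 at depth 0
Step 8: declare a=(read e)=27 at depth 0
Visible at query point: a=27 e=27

Answer: a=27 e=27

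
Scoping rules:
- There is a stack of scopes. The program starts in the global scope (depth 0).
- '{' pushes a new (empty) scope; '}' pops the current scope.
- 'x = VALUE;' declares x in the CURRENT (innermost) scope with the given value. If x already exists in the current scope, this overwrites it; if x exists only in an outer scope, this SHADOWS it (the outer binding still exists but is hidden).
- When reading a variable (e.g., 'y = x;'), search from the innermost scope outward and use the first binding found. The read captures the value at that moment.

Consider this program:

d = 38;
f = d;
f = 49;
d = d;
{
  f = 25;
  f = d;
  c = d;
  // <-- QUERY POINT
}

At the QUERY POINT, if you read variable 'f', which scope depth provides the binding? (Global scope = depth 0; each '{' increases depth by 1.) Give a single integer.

Step 1: declare d=38 at depth 0
Step 2: declare f=(read d)=38 at depth 0
Step 3: declare f=49 at depth 0
Step 4: declare d=(read d)=38 at depth 0
Step 5: enter scope (depth=1)
Step 6: declare f=25 at depth 1
Step 7: declare f=(read d)=38 at depth 1
Step 8: declare c=(read d)=38 at depth 1
Visible at query point: c=38 d=38 f=38

Answer: 1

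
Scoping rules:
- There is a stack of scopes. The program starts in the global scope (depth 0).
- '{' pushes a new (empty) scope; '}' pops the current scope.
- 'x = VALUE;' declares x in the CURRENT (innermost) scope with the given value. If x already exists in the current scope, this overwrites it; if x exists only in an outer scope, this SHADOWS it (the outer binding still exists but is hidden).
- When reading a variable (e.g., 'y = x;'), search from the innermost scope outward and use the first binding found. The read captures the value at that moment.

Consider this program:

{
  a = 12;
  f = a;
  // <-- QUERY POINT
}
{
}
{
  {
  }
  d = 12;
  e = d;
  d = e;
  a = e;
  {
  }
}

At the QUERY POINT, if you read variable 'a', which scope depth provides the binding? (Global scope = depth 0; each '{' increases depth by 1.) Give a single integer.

Answer: 1

Derivation:
Step 1: enter scope (depth=1)
Step 2: declare a=12 at depth 1
Step 3: declare f=(read a)=12 at depth 1
Visible at query point: a=12 f=12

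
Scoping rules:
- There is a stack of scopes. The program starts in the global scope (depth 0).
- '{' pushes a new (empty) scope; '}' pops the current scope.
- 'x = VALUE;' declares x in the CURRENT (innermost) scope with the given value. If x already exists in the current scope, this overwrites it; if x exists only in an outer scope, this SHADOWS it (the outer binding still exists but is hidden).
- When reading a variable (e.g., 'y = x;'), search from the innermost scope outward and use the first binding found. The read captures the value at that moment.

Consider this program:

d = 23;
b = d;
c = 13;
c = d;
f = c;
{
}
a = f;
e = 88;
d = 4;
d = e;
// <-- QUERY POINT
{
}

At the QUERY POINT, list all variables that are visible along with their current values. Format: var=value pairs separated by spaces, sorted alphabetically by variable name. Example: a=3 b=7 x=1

Step 1: declare d=23 at depth 0
Step 2: declare b=(read d)=23 at depth 0
Step 3: declare c=13 at depth 0
Step 4: declare c=(read d)=23 at depth 0
Step 5: declare f=(read c)=23 at depth 0
Step 6: enter scope (depth=1)
Step 7: exit scope (depth=0)
Step 8: declare a=(read f)=23 at depth 0
Step 9: declare e=88 at depth 0
Step 10: declare d=4 at depth 0
Step 11: declare d=(read e)=88 at depth 0
Visible at query point: a=23 b=23 c=23 d=88 e=88 f=23

Answer: a=23 b=23 c=23 d=88 e=88 f=23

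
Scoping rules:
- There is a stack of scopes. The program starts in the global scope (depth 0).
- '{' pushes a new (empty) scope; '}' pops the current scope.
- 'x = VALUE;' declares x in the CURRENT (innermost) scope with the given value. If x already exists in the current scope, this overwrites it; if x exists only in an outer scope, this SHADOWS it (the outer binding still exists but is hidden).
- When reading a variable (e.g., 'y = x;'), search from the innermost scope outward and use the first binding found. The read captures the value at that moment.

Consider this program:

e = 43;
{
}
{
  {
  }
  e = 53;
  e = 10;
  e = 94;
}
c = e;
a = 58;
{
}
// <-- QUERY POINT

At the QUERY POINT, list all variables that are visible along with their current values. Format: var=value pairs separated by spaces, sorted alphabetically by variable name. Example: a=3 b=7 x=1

Answer: a=58 c=43 e=43

Derivation:
Step 1: declare e=43 at depth 0
Step 2: enter scope (depth=1)
Step 3: exit scope (depth=0)
Step 4: enter scope (depth=1)
Step 5: enter scope (depth=2)
Step 6: exit scope (depth=1)
Step 7: declare e=53 at depth 1
Step 8: declare e=10 at depth 1
Step 9: declare e=94 at depth 1
Step 10: exit scope (depth=0)
Step 11: declare c=(read e)=43 at depth 0
Step 12: declare a=58 at depth 0
Step 13: enter scope (depth=1)
Step 14: exit scope (depth=0)
Visible at query point: a=58 c=43 e=43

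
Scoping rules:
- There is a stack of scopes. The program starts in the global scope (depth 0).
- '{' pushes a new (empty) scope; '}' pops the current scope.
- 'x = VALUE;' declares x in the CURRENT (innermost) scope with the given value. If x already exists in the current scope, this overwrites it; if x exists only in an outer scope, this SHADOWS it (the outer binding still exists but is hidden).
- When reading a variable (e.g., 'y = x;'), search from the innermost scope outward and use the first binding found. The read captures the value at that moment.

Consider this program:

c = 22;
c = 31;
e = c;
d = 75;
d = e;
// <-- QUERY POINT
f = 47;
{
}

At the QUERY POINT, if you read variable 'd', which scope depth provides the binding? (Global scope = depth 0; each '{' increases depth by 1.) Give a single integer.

Step 1: declare c=22 at depth 0
Step 2: declare c=31 at depth 0
Step 3: declare e=(read c)=31 at depth 0
Step 4: declare d=75 at depth 0
Step 5: declare d=(read e)=31 at depth 0
Visible at query point: c=31 d=31 e=31

Answer: 0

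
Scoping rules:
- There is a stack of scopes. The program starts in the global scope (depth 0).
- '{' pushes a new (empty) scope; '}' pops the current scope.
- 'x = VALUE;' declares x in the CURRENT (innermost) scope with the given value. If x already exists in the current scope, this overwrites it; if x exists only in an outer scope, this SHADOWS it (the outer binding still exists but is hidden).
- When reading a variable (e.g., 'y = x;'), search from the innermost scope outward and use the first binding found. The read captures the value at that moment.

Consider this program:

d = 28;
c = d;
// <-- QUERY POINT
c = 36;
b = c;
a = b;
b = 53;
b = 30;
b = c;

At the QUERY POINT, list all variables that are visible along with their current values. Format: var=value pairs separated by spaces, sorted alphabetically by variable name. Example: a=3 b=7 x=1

Step 1: declare d=28 at depth 0
Step 2: declare c=(read d)=28 at depth 0
Visible at query point: c=28 d=28

Answer: c=28 d=28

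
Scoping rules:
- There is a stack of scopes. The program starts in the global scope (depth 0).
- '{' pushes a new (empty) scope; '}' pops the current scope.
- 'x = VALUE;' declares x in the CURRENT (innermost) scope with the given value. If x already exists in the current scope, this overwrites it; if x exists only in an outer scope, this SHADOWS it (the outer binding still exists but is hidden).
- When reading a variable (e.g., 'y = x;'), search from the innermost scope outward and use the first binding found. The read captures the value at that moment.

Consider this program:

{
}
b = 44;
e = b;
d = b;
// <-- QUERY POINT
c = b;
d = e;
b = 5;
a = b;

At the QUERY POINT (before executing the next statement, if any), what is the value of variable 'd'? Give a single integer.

Answer: 44

Derivation:
Step 1: enter scope (depth=1)
Step 2: exit scope (depth=0)
Step 3: declare b=44 at depth 0
Step 4: declare e=(read b)=44 at depth 0
Step 5: declare d=(read b)=44 at depth 0
Visible at query point: b=44 d=44 e=44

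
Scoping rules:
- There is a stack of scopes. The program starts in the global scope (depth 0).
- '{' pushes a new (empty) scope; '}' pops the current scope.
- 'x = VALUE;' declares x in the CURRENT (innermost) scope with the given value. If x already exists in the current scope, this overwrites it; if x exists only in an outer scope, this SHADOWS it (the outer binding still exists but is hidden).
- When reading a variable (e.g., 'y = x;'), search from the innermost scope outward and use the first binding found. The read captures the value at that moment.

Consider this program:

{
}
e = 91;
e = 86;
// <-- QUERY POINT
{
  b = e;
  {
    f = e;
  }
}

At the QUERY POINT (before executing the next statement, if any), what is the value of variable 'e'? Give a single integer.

Step 1: enter scope (depth=1)
Step 2: exit scope (depth=0)
Step 3: declare e=91 at depth 0
Step 4: declare e=86 at depth 0
Visible at query point: e=86

Answer: 86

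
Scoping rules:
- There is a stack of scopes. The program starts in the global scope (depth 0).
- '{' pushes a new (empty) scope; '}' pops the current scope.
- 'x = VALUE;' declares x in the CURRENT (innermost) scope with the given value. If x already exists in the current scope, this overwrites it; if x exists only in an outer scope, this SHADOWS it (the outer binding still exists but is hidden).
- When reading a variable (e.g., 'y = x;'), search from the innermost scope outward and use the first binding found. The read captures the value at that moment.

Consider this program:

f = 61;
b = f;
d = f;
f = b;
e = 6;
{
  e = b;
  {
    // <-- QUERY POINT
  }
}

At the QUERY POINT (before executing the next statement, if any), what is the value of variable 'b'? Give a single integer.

Answer: 61

Derivation:
Step 1: declare f=61 at depth 0
Step 2: declare b=(read f)=61 at depth 0
Step 3: declare d=(read f)=61 at depth 0
Step 4: declare f=(read b)=61 at depth 0
Step 5: declare e=6 at depth 0
Step 6: enter scope (depth=1)
Step 7: declare e=(read b)=61 at depth 1
Step 8: enter scope (depth=2)
Visible at query point: b=61 d=61 e=61 f=61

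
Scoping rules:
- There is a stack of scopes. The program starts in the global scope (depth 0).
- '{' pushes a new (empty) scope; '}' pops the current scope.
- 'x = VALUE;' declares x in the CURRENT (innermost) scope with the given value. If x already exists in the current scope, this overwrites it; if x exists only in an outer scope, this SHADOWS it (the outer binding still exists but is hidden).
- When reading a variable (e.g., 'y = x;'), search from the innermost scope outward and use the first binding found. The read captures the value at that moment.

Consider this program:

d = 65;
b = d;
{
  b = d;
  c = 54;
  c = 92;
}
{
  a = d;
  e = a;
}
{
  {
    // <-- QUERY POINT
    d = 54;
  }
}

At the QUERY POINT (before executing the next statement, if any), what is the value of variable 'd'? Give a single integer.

Answer: 65

Derivation:
Step 1: declare d=65 at depth 0
Step 2: declare b=(read d)=65 at depth 0
Step 3: enter scope (depth=1)
Step 4: declare b=(read d)=65 at depth 1
Step 5: declare c=54 at depth 1
Step 6: declare c=92 at depth 1
Step 7: exit scope (depth=0)
Step 8: enter scope (depth=1)
Step 9: declare a=(read d)=65 at depth 1
Step 10: declare e=(read a)=65 at depth 1
Step 11: exit scope (depth=0)
Step 12: enter scope (depth=1)
Step 13: enter scope (depth=2)
Visible at query point: b=65 d=65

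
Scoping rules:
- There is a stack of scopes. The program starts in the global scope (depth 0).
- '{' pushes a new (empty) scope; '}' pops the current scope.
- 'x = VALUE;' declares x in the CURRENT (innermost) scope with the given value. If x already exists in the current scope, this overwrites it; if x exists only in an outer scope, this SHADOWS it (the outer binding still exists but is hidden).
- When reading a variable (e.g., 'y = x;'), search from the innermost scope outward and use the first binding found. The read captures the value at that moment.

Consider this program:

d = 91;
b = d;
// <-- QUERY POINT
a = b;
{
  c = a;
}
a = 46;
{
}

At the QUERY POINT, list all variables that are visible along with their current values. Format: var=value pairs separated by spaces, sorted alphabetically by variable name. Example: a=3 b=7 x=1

Step 1: declare d=91 at depth 0
Step 2: declare b=(read d)=91 at depth 0
Visible at query point: b=91 d=91

Answer: b=91 d=91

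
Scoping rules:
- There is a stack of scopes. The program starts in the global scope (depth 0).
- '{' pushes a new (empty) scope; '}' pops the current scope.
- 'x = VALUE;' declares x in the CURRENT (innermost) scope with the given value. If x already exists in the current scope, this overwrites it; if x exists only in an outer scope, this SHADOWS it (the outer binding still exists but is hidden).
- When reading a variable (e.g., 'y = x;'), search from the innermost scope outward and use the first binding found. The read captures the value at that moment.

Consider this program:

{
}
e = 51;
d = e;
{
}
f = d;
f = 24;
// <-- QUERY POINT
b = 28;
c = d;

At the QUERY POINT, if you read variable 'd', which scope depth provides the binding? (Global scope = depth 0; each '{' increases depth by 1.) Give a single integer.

Answer: 0

Derivation:
Step 1: enter scope (depth=1)
Step 2: exit scope (depth=0)
Step 3: declare e=51 at depth 0
Step 4: declare d=(read e)=51 at depth 0
Step 5: enter scope (depth=1)
Step 6: exit scope (depth=0)
Step 7: declare f=(read d)=51 at depth 0
Step 8: declare f=24 at depth 0
Visible at query point: d=51 e=51 f=24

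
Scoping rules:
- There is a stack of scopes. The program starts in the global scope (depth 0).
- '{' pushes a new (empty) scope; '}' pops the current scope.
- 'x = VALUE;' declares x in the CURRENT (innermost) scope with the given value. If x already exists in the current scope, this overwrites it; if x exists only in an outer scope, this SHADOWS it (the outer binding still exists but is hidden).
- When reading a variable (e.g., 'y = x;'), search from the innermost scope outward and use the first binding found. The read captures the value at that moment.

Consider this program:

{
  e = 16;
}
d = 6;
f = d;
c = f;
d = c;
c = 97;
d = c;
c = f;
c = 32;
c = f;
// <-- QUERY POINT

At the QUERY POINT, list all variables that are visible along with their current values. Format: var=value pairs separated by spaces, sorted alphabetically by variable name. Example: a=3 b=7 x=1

Step 1: enter scope (depth=1)
Step 2: declare e=16 at depth 1
Step 3: exit scope (depth=0)
Step 4: declare d=6 at depth 0
Step 5: declare f=(read d)=6 at depth 0
Step 6: declare c=(read f)=6 at depth 0
Step 7: declare d=(read c)=6 at depth 0
Step 8: declare c=97 at depth 0
Step 9: declare d=(read c)=97 at depth 0
Step 10: declare c=(read f)=6 at depth 0
Step 11: declare c=32 at depth 0
Step 12: declare c=(read f)=6 at depth 0
Visible at query point: c=6 d=97 f=6

Answer: c=6 d=97 f=6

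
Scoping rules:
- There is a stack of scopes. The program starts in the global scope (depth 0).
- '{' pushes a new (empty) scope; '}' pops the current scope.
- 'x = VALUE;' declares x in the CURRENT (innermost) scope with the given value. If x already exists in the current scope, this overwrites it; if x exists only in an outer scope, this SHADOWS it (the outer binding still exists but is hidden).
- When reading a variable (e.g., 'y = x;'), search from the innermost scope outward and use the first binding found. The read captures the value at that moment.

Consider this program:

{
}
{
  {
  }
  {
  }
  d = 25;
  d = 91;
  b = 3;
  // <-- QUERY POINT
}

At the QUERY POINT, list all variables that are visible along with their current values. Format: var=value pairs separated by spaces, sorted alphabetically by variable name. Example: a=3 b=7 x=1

Step 1: enter scope (depth=1)
Step 2: exit scope (depth=0)
Step 3: enter scope (depth=1)
Step 4: enter scope (depth=2)
Step 5: exit scope (depth=1)
Step 6: enter scope (depth=2)
Step 7: exit scope (depth=1)
Step 8: declare d=25 at depth 1
Step 9: declare d=91 at depth 1
Step 10: declare b=3 at depth 1
Visible at query point: b=3 d=91

Answer: b=3 d=91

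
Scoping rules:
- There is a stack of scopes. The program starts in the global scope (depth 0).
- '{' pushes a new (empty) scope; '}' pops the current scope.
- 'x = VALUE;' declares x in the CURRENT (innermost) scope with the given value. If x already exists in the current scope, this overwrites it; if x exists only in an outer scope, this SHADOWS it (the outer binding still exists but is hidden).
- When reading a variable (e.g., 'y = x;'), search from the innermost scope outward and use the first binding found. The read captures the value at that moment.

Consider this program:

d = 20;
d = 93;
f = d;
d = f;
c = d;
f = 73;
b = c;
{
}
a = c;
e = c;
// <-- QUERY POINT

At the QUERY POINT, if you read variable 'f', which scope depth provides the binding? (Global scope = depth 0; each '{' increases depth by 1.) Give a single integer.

Step 1: declare d=20 at depth 0
Step 2: declare d=93 at depth 0
Step 3: declare f=(read d)=93 at depth 0
Step 4: declare d=(read f)=93 at depth 0
Step 5: declare c=(read d)=93 at depth 0
Step 6: declare f=73 at depth 0
Step 7: declare b=(read c)=93 at depth 0
Step 8: enter scope (depth=1)
Step 9: exit scope (depth=0)
Step 10: declare a=(read c)=93 at depth 0
Step 11: declare e=(read c)=93 at depth 0
Visible at query point: a=93 b=93 c=93 d=93 e=93 f=73

Answer: 0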